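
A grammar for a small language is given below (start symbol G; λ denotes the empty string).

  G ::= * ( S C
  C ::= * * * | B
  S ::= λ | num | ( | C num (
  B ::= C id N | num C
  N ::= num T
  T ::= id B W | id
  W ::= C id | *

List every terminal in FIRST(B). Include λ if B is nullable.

{ *, num }

From B ::= C id N: add FIRST(C) = { *, num }.
B ::= num C contributes {num}.
Union: FIRST(B) = { *, num }.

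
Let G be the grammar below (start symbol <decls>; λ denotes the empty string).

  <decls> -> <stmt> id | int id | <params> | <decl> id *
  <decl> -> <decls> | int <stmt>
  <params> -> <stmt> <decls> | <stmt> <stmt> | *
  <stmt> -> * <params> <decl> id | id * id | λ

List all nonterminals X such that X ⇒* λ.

{ <decl>, <decls>, <params>, <stmt> }

Directly nullable (have an λ-production): <stmt>.
<decl> -> <decls> with every symbol nullable, so <decl> is nullable.
<params> -> <stmt> <decls> with every symbol nullable, so <params> is nullable.
<decls> -> <params> with every symbol nullable, so <decls> is nullable.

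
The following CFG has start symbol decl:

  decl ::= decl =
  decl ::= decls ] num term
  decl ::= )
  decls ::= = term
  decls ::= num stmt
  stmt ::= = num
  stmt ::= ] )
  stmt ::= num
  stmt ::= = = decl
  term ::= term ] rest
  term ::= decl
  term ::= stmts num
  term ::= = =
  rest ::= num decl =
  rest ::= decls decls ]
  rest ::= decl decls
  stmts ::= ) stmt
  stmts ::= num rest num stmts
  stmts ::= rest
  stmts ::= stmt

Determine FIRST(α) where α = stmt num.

Add FIRST(stmt) = { =, ], num }; stmt is not nullable, stop.

{ =, ], num }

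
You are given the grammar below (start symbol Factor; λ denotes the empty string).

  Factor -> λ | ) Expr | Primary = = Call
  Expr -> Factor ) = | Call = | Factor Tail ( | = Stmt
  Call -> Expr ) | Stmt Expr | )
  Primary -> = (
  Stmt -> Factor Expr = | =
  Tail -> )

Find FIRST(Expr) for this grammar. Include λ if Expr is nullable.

From Expr -> Factor ) =: Factor nullable, take FIRST(Factor) ∪ {)} = { ), = }.
From Expr -> Call =: add FIRST(Call) = { ), = }.
From Expr -> Factor Tail (: Factor nullable, take FIRST(Factor) ∪ FIRST(Tail) = { ), = }.
Expr -> = Stmt contributes {=}.
Union: FIRST(Expr) = { ), = }.

{ ), = }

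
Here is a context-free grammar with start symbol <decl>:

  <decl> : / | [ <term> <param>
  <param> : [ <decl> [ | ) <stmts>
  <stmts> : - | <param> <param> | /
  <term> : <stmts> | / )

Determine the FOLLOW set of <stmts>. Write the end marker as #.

In <param> : ) <stmts>: <stmts> is at the end, add FOLLOW(<param>) = { #, ), [ }.
In <term> : <stmts>: <stmts> is at the end, add FOLLOW(<term>) = { ), [ }.
Union: FOLLOW(<stmts>) = { #, ), [ }.

{ #, ), [ }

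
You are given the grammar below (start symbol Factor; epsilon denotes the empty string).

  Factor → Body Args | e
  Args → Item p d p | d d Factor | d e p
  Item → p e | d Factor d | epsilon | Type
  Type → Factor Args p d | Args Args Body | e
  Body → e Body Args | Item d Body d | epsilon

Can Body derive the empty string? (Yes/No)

Body has an epsilon-production, so Body ⇒ epsilon.

Yes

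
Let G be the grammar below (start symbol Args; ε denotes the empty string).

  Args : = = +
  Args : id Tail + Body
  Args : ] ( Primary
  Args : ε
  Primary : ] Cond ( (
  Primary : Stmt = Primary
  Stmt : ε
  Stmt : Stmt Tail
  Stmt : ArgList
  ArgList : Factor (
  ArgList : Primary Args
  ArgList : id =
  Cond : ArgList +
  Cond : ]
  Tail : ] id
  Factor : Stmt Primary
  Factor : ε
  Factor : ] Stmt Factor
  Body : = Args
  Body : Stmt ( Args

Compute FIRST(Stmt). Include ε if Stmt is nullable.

Stmt : ε contributes ε.
From Stmt : Stmt Tail: Stmt nullable, take FIRST(Stmt) ∪ FIRST(Tail) = { (, =, ], id }.
From Stmt : ArgList: add FIRST(ArgList) = { (, =, ], id }.
Union: FIRST(Stmt) = { (, =, ], id, ε }.

{ (, =, ], id, ε }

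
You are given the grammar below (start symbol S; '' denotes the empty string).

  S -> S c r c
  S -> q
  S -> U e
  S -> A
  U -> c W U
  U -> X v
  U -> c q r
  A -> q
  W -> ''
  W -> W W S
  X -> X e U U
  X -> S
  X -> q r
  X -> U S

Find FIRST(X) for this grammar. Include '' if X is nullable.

{ c, q }

From X -> X e U U: add FIRST(X) = { c, q }.
From X -> S: add FIRST(S) = { c, q }.
X -> q r contributes {q}.
From X -> U S: add FIRST(U) = { c, q }.
Union: FIRST(X) = { c, q }.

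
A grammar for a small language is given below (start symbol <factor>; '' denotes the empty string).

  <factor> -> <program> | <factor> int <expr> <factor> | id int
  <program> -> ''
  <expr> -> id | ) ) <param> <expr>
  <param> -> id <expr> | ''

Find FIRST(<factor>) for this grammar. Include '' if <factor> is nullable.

From <factor> -> <program>: add FIRST(<program>) = { '' } (including '' since <program> is nullable).
From <factor> -> <factor> int <expr> <factor>: <factor> nullable, take FIRST(<factor>) ∪ {int} = { id, int }.
<factor> -> id int contributes {id}.
Union: FIRST(<factor>) = { id, int, '' }.

{ id, int, '' }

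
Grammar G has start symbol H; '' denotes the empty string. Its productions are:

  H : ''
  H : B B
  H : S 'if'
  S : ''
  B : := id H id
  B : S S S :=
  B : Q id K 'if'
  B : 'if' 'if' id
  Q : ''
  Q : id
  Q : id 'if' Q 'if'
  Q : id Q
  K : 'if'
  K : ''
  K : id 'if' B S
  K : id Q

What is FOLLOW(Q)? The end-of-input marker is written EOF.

{ 'if', id }

In B : Q id K 'if': add FIRST(id K 'if') = { id }.
In Q : id 'if' Q 'if': add FIRST('if') = { 'if' }.
In Q : id Q: Q is at the end, add FOLLOW(Q) = { 'if', id }.
In K : id Q: Q is at the end, add FOLLOW(K) = { 'if' }.
Union: FOLLOW(Q) = { 'if', id }.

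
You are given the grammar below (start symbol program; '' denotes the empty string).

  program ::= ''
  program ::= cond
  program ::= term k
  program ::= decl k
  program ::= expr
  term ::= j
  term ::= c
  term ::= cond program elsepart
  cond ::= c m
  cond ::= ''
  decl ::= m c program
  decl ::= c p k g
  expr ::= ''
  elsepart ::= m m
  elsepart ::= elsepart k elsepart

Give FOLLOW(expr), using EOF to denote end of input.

{ EOF, k, m }

In program ::= expr: expr is at the end, add FOLLOW(program) = { EOF, k, m }.
Union: FOLLOW(expr) = { EOF, k, m }.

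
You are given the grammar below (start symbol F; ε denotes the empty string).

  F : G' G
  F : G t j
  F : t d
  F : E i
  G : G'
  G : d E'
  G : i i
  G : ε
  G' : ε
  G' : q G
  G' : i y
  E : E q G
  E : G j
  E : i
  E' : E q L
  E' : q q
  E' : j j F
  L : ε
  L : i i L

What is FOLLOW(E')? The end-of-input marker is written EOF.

{ EOF, d, i, j, q, t }

In G : d E': E' is at the end, add FOLLOW(G) = { EOF, d, i, j, q, t }.
Union: FOLLOW(E') = { EOF, d, i, j, q, t }.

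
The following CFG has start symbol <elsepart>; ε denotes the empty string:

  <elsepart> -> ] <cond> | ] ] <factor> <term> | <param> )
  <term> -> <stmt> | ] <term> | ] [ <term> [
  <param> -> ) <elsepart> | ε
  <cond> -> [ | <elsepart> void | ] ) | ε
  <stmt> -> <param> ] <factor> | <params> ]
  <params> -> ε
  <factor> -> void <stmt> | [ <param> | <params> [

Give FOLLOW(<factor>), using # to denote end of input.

{ #, ), [, ], void }

In <elsepart> -> ] ] <factor> <term>: add FIRST(<term>) = { ), ] }.
In <stmt> -> <param> ] <factor>: <factor> is at the end, add FOLLOW(<stmt>) = { #, ), [, ], void }.
Union: FOLLOW(<factor>) = { #, ), [, ], void }.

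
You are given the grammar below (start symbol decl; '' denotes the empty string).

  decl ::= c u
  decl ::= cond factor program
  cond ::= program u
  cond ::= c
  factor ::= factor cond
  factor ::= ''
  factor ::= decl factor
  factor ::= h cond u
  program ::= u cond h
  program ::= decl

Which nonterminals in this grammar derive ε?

{ factor }

Directly nullable (have an ''-production): factor.
No other nonterminal has a production whose RHS symbols are all nullable.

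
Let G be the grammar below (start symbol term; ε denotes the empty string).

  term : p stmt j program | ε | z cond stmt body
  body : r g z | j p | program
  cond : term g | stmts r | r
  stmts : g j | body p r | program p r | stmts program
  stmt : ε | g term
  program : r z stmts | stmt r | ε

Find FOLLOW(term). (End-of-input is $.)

term is the start symbol, so $ ∈ FOLLOW(term).
In cond : term g: add FIRST(g) = { g }.
In stmt : g term: term is at the end, add FOLLOW(stmt) = { $, g, j, r }.
Union: FOLLOW(term) = { $, g, j, r }.

{ $, g, j, r }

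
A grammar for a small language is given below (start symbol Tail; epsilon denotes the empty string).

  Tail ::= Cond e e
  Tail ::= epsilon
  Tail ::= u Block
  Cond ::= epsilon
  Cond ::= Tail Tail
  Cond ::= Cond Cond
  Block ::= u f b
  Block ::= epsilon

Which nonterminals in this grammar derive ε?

Directly nullable (have an epsilon-production): Tail, Cond, Block.

{ Block, Cond, Tail }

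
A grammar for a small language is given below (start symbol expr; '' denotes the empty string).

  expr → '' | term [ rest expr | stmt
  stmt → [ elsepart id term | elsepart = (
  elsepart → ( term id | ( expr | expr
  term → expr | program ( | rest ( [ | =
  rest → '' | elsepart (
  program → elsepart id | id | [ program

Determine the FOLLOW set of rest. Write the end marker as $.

{ $, (, =, [, id }

In expr → term [ rest expr: add FIRST(expr)\{''} = { (, =, [, id }.
  Since expr is nullable, also add FOLLOW(expr) = { $, (, =, [, id }.
In term → rest ( [: add FIRST(( [) = { ( }.
Union: FOLLOW(rest) = { $, (, =, [, id }.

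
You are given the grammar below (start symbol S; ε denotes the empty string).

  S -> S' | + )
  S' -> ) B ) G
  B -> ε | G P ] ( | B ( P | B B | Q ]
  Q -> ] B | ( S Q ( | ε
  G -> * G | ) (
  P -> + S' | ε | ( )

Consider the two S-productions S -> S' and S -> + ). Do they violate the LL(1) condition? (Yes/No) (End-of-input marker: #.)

FIRST(S') = { ) } and FIRST(+ )) = { + }.
The FIRST sets are disjoint and neither alternative is nullable — no conflict.

No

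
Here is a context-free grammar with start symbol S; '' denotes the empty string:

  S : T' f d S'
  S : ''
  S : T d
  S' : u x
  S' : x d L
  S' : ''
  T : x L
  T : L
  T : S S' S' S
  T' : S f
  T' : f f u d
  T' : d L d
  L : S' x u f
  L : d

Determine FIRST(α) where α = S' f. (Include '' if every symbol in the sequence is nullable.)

{ f, u, x }

Add FIRST(S')\{''} = { u, x }; S' is nullable, continue.
f is a terminal; add {f} and stop.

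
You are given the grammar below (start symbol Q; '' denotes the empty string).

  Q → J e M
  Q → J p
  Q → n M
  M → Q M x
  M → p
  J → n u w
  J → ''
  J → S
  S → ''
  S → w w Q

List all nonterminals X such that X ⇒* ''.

Directly nullable (have an ''-production): J, S.
No other nonterminal has a production whose RHS symbols are all nullable.

{ J, S }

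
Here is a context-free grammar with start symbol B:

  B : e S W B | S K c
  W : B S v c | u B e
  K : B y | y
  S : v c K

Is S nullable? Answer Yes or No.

No

No nonterminal in this grammar is nullable.
No production of S has an RHS whose symbols are all nullable, so S is not nullable.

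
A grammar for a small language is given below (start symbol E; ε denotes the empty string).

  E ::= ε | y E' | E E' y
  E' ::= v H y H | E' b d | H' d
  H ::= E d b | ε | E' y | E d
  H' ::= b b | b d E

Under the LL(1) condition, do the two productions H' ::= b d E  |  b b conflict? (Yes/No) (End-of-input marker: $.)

Yes

FIRST(b d E) = { b } and FIRST(b b) = { b }.
Both contain b, so the two alternatives are not disjoint — LL(1) conflict.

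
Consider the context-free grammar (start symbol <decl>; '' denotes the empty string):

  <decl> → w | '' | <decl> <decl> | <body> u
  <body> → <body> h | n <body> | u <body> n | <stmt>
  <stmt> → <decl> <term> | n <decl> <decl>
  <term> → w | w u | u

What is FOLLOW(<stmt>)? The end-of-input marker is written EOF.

{ h, n, u }

In <body> → <stmt>: <stmt> is at the end, add FOLLOW(<body>) = { h, n, u }.
Union: FOLLOW(<stmt>) = { h, n, u }.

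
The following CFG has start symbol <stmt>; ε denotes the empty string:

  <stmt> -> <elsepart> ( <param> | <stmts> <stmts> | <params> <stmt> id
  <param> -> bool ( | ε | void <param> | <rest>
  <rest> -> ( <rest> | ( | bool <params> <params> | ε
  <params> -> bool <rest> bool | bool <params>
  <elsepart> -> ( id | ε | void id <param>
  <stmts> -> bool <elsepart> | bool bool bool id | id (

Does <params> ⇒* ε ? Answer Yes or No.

Nullable nonterminals: <elsepart>, <param>, <rest>.
No production of <params> has an RHS whose symbols are all nullable, so <params> is not nullable.

No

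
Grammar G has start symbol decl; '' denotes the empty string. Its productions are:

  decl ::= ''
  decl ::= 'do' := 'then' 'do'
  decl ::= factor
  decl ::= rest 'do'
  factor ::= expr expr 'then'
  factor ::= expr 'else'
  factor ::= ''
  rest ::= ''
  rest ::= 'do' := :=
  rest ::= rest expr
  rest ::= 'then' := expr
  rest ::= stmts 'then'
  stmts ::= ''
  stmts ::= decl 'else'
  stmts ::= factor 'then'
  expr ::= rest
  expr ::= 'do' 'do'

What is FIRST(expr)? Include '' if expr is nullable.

{ 'do', 'else', 'then', '' }

From expr ::= rest: add FIRST(rest) = { 'do', 'else', 'then', '' } (including '' since rest is nullable).
expr ::= 'do' 'do' contributes {'do'}.
Union: FIRST(expr) = { 'do', 'else', 'then', '' }.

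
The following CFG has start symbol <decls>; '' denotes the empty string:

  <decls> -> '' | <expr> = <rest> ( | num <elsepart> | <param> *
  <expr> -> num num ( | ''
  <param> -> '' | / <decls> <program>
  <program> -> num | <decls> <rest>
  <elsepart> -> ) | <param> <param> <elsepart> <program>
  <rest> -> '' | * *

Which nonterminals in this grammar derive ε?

Directly nullable (have an ''-production): <decls>, <expr>, <param>, <rest>.
<program> -> <decls> <rest> with every symbol nullable, so <program> is nullable.
No other nonterminal has a production whose RHS symbols are all nullable.

{ <decls>, <expr>, <param>, <program>, <rest> }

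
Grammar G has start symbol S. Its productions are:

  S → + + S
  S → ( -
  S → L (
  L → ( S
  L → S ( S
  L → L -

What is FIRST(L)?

L → ( S contributes {(}.
From L → S ( S: add FIRST(S) = { (, + }.
From L → L -: add FIRST(L) = { (, + }.
Union: FIRST(L) = { (, + }.

{ (, + }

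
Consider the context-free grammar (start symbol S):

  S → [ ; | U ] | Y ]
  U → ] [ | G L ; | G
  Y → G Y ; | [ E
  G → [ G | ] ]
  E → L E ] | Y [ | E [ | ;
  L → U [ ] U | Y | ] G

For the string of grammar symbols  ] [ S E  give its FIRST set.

] is a terminal; add {]} and stop.

{ ] }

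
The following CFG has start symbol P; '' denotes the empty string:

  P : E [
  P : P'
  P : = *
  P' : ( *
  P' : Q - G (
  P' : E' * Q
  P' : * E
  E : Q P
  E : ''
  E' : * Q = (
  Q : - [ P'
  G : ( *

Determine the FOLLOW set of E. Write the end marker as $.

{ $, (, *, -, =, [ }

In P : E [: add FIRST([) = { [ }.
In P' : * E: E is at the end, add FOLLOW(P') = { $, (, *, -, =, [ }.
Union: FOLLOW(E) = { $, (, *, -, =, [ }.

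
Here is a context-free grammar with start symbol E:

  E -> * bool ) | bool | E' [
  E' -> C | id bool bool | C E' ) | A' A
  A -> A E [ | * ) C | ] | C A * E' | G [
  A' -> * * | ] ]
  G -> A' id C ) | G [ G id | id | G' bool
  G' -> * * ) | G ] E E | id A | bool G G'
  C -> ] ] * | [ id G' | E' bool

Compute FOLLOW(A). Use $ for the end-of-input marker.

{ ), *, [, ], bool, id }

In E' -> A' A: A is at the end, add FOLLOW(E') = { ), *, [, ], bool, id }.
In A -> A E [: add FIRST(E [) = { *, [, ], bool, id }.
In A -> C A * E': add FIRST(* E') = { * }.
In G' -> id A: A is at the end, add FOLLOW(G') = { ), *, [, ], bool, id }.
Union: FOLLOW(A) = { ), *, [, ], bool, id }.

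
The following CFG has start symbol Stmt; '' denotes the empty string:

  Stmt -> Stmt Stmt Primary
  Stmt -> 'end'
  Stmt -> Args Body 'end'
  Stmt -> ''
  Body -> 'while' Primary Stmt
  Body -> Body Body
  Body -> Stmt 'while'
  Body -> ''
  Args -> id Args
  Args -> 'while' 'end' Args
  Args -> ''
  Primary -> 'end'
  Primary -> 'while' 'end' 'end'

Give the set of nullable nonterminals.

{ Args, Body, Stmt }

Directly nullable (have an ''-production): Stmt, Body, Args.
No other nonterminal has a production whose RHS symbols are all nullable.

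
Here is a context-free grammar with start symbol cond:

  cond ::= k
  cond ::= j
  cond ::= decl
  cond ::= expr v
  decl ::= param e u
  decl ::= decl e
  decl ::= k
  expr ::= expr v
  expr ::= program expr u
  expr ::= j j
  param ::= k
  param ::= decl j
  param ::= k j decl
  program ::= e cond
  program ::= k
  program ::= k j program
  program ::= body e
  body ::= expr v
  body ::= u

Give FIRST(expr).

{ e, j, k, u }

From expr ::= expr v: add FIRST(expr) = { e, j, k, u }.
From expr ::= program expr u: add FIRST(program) = { e, j, k, u }.
expr ::= j j contributes {j}.
Union: FIRST(expr) = { e, j, k, u }.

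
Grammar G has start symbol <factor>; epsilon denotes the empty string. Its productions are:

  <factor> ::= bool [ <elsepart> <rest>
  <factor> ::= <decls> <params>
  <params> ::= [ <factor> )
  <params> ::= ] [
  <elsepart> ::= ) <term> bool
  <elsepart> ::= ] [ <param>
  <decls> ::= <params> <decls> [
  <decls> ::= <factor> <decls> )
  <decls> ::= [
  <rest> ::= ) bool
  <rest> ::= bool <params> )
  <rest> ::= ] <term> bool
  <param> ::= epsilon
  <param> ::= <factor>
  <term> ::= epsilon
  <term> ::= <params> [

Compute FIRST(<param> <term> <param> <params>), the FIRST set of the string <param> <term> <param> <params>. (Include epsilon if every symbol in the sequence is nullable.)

Add FIRST(<param>)\{epsilon} = { [, ], bool }; <param> is nullable, continue.
Add FIRST(<term>)\{epsilon} = { [, ] }; <term> is nullable, continue.
Add FIRST(<param>)\{epsilon} = { [, ], bool }; <param> is nullable, continue.
Add FIRST(<params>) = { [, ] }; <params> is not nullable, stop.

{ [, ], bool }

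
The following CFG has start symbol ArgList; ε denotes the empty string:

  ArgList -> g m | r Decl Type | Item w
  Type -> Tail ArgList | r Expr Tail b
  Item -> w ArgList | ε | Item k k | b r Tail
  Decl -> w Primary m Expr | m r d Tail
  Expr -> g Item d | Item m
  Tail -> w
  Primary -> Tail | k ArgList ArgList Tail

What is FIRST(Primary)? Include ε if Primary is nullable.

{ k, w }

From Primary -> Tail: add FIRST(Tail) = { w }.
Primary -> k ArgList ArgList Tail contributes {k}.
Union: FIRST(Primary) = { k, w }.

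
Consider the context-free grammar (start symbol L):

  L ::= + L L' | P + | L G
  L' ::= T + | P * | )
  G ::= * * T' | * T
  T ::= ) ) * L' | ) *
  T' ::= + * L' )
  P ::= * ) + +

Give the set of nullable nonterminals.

{ } (none)

No nonterminal has an empty production or an RHS whose symbols are all nullable.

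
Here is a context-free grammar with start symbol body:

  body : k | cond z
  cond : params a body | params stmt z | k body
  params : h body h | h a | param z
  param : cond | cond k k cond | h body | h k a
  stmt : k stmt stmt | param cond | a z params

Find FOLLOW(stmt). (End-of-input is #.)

{ a, h, k, z }

In cond : params stmt z: add FIRST(z) = { z }.
In stmt : k stmt stmt: add FIRST(stmt) = { a, h, k }.
In stmt : k stmt stmt: stmt is at the end, add FOLLOW(stmt) = { a, h, k, z }.
Union: FOLLOW(stmt) = { a, h, k, z }.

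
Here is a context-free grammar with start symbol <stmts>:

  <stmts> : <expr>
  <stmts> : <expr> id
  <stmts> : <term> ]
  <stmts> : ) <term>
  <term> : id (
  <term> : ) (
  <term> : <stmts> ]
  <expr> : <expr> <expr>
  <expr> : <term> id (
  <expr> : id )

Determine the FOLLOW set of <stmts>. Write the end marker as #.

{ #, ] }

<stmts> is the start symbol, so # ∈ FOLLOW(<stmts>).
In <term> : <stmts> ]: add FIRST(]) = { ] }.
Union: FOLLOW(<stmts>) = { #, ] }.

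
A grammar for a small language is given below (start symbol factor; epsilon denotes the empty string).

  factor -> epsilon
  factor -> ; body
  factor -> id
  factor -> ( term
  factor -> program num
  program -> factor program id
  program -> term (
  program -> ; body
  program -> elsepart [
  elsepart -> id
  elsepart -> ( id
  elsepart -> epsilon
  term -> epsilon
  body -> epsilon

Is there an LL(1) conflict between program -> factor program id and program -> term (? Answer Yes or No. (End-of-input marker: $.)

FIRST(factor program id) = { (, ;, [, id } and FIRST(term () = { ( }.
Both contain (, so the two alternatives are not disjoint — LL(1) conflict.

Yes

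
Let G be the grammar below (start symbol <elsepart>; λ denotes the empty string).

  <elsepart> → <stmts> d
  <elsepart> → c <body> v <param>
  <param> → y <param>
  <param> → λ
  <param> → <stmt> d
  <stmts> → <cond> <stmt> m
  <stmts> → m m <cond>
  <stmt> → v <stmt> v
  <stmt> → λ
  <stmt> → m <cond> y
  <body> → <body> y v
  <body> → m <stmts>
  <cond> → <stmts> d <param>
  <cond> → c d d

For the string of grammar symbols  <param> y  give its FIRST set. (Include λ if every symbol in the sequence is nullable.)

Add FIRST(<param>)\{λ} = { d, m, v, y }; <param> is nullable, continue.
y is a terminal; add {y} and stop.

{ d, m, v, y }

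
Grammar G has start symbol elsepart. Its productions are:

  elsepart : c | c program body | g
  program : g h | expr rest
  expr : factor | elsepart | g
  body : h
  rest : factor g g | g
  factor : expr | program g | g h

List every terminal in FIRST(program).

program : g h contributes {g}.
From program : expr rest: add FIRST(expr) = { c, g }.
Union: FIRST(program) = { c, g }.

{ c, g }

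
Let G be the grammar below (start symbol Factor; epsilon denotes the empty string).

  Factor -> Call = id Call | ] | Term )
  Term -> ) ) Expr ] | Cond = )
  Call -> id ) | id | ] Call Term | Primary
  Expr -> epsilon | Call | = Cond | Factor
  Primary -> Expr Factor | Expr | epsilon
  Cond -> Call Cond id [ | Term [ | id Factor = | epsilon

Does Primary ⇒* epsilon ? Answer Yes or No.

Yes

Primary has an epsilon-production, so Primary ⇒ epsilon.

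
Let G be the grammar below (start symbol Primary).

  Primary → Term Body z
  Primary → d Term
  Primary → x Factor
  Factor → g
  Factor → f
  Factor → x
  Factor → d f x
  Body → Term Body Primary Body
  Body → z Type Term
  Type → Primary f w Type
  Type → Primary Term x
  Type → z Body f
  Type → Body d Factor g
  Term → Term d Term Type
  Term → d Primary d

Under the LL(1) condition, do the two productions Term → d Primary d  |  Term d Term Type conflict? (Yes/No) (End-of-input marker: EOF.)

Yes

FIRST(d Primary d) = { d } and FIRST(Term d Term Type) = { d }.
Both contain d, so the two alternatives are not disjoint — LL(1) conflict.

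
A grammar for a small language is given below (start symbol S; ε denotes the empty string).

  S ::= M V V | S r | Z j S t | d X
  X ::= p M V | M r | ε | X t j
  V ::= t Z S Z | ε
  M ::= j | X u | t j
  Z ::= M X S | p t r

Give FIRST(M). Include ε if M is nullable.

{ j, p, t, u }

M ::= j contributes {j}.
From M ::= X u: X nullable, take FIRST(X) ∪ {u} = { j, p, t, u }.
M ::= t j contributes {t}.
Union: FIRST(M) = { j, p, t, u }.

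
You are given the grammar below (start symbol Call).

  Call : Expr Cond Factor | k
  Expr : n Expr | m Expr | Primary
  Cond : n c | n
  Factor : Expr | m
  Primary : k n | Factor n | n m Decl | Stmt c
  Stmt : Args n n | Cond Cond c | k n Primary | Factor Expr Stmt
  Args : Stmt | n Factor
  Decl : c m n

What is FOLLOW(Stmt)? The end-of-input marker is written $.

In Primary : Stmt c: add FIRST(c) = { c }.
In Stmt : Factor Expr Stmt: Stmt is at the end, add FOLLOW(Stmt) = { c, n }.
In Args : Stmt: Stmt is at the end, add FOLLOW(Args) = { n }.
Union: FOLLOW(Stmt) = { c, n }.

{ c, n }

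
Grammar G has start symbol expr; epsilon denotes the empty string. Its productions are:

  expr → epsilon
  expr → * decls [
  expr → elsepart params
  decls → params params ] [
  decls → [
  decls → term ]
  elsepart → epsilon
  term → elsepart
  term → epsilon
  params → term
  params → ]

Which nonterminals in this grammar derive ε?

Directly nullable (have an epsilon-production): expr, elsepart, term.
params → term with every symbol nullable, so params is nullable.
No other nonterminal has a production whose RHS symbols are all nullable.

{ elsepart, expr, params, term }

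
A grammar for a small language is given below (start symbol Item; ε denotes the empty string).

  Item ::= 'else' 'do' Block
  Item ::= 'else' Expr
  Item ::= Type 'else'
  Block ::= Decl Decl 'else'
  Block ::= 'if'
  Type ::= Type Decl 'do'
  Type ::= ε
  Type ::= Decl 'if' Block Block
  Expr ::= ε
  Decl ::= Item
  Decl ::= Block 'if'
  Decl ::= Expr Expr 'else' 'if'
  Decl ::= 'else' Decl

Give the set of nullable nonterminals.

{ Expr, Type }

Directly nullable (have an ε-production): Type, Expr.
No other nonterminal has a production whose RHS symbols are all nullable.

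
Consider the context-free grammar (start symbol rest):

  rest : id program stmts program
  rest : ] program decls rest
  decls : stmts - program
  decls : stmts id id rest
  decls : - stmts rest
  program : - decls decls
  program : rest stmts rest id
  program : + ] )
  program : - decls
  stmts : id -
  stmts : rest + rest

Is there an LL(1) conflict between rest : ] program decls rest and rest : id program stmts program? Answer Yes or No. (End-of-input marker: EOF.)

No

FIRST(] program decls rest) = { ] } and FIRST(id program stmts program) = { id }.
The FIRST sets are disjoint and neither alternative is nullable — no conflict.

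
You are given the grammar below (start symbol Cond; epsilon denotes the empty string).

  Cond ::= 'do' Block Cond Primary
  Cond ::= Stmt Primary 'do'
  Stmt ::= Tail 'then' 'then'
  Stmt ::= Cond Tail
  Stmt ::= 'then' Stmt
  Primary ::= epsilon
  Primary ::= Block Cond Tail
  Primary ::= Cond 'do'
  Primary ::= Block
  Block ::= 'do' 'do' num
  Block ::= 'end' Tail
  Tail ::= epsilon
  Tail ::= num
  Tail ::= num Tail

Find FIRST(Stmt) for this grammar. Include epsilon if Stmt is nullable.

{ 'do', 'then', num }

From Stmt ::= Tail 'then' 'then': Tail nullable, take FIRST(Tail) ∪ {'then'} = { 'then', num }.
From Stmt ::= Cond Tail: add FIRST(Cond) = { 'do', 'then', num }.
Stmt ::= 'then' Stmt contributes {'then'}.
Union: FIRST(Stmt) = { 'do', 'then', num }.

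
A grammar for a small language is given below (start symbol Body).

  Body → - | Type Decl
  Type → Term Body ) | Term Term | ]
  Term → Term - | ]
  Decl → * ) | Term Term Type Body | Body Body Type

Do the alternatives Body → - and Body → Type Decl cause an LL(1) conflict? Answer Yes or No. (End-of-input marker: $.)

No

FIRST(-) = { - } and FIRST(Type Decl) = { ] }.
The FIRST sets are disjoint and neither alternative is nullable — no conflict.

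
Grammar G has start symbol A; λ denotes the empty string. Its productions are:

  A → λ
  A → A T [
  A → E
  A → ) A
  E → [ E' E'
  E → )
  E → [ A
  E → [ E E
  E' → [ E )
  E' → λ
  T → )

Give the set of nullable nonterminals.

Directly nullable (have an λ-production): A, E'.
No other nonterminal has a production whose RHS symbols are all nullable.

{ A, E' }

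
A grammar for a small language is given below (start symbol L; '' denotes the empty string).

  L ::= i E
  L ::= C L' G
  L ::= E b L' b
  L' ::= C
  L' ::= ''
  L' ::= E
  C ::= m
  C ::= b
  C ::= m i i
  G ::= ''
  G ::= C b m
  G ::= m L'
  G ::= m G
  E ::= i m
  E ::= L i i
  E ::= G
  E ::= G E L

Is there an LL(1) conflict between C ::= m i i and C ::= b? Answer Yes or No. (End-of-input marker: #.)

No

FIRST(m i i) = { m } and FIRST(b) = { b }.
The FIRST sets are disjoint and neither alternative is nullable — no conflict.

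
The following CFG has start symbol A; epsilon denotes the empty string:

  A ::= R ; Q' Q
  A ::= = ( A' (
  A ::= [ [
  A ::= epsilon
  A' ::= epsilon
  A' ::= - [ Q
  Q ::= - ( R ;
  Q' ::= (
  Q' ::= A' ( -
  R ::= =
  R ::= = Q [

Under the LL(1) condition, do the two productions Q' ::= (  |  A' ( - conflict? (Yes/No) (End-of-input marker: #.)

FIRST(() = { ( } and FIRST(A' ( -) = { (, - }.
Both contain (, so the two alternatives are not disjoint — LL(1) conflict.

Yes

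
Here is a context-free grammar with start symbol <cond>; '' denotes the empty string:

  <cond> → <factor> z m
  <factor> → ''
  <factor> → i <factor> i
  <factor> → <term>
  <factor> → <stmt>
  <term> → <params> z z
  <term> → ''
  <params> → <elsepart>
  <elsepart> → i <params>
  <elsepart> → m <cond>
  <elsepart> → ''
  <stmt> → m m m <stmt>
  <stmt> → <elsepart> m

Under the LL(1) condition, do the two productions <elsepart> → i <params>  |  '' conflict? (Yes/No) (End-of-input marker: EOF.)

FIRST(i <params>) = { i } and FIRST('') = { '' }.
The second is nullable but FOLLOW(<elsepart>) = { m, z } is disjoint from FIRST of the first.

No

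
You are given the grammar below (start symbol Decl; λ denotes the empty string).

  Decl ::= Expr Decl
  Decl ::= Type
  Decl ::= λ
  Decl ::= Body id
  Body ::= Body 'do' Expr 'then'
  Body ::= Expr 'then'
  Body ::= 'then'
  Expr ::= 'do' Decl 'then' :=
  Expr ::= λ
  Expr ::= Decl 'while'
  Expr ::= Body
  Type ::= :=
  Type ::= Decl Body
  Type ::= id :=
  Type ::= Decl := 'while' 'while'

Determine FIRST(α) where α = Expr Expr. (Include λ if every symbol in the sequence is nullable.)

{ 'do', 'then', 'while', :=, id, λ }

Add FIRST(Expr)\{λ} = { 'do', 'then', 'while', :=, id }; Expr is nullable, continue.
Add FIRST(Expr)\{λ} = { 'do', 'then', 'while', :=, id }; Expr is nullable, continue.
Every symbol is nullable, so include λ.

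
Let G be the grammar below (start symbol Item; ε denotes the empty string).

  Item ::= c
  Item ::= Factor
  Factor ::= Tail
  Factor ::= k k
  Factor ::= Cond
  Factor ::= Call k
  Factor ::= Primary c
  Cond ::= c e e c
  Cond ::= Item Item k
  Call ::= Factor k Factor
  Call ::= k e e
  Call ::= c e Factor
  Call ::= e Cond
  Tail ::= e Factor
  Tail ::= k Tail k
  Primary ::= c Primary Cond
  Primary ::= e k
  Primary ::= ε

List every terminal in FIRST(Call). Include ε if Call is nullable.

{ c, e, k }

From Call ::= Factor k Factor: add FIRST(Factor) = { c, e, k }.
Call ::= k e e contributes {k}.
Call ::= c e Factor contributes {c}.
Call ::= e Cond contributes {e}.
Union: FIRST(Call) = { c, e, k }.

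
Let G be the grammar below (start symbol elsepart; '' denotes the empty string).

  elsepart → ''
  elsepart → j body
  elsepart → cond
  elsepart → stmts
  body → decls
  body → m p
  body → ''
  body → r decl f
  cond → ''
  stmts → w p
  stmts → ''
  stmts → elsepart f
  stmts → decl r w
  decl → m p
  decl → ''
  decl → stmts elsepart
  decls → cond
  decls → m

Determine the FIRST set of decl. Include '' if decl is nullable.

{ f, j, m, r, w, '' }

decl → m p contributes {m}.
decl → '' contributes ''.
From decl → stmts elsepart: stmts, elsepart nullable, take FIRST(stmts) ∪ FIRST(elsepart) = { f, j, m, r, w }; also '' since the whole RHS is nullable.
Union: FIRST(decl) = { f, j, m, r, w, '' }.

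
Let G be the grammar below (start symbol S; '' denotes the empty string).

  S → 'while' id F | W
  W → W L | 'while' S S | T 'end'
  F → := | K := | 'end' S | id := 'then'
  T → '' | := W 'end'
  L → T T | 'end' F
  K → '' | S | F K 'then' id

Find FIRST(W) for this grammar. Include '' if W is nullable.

{ 'end', 'while', := }

From W → W L: add FIRST(W) = { 'end', 'while', := }.
W → 'while' S S contributes {'while'}.
From W → T 'end': T nullable, take FIRST(T) ∪ {'end'} = { 'end', := }.
Union: FIRST(W) = { 'end', 'while', := }.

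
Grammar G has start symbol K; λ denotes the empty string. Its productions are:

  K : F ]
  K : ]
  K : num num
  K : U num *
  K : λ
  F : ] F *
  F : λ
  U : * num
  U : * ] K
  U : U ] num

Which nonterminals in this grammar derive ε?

Directly nullable (have an λ-production): K, F.
No other nonterminal has a production whose RHS symbols are all nullable.

{ F, K }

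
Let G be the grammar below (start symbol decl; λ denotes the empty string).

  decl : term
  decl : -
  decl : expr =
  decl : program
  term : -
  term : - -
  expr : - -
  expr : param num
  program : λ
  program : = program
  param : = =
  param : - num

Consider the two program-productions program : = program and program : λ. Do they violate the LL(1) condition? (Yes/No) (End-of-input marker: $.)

FIRST(= program) = { = } and FIRST(λ) = { λ }.
The second is nullable but FOLLOW(program) = { $ } is disjoint from FIRST of the first.

No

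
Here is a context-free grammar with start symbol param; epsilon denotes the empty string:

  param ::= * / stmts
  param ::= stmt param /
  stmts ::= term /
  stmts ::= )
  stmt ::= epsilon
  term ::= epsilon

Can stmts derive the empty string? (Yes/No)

Nullable nonterminals: stmt, term.
No production of stmts has an RHS whose symbols are all nullable, so stmts is not nullable.

No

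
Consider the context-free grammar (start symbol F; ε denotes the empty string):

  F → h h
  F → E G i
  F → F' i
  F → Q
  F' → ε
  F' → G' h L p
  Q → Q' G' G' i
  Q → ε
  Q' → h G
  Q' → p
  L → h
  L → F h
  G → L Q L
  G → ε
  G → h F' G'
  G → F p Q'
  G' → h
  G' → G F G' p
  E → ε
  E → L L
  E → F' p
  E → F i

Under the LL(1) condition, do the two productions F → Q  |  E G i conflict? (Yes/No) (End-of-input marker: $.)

Yes

FIRST(Q) = { h, p, ε } and FIRST(E G i) = { h, i, p }.
Both contain h, so the two alternatives are not disjoint — LL(1) conflict.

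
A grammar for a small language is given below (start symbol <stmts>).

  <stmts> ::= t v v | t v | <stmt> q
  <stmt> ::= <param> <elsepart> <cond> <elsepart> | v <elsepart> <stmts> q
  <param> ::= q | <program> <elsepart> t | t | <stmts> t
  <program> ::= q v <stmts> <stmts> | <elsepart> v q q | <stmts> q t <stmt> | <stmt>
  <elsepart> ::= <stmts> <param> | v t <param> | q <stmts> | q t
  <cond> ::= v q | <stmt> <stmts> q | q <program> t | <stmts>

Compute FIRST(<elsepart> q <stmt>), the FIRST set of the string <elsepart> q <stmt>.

Add FIRST(<elsepart>) = { q, t, v }; <elsepart> is not nullable, stop.

{ q, t, v }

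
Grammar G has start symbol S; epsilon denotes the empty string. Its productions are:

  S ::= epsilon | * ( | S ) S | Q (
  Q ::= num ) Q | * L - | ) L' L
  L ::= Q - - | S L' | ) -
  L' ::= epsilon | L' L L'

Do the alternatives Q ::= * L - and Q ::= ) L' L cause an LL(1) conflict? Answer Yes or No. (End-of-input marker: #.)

No

FIRST(* L -) = { * } and FIRST() L' L) = { ) }.
The FIRST sets are disjoint and neither alternative is nullable — no conflict.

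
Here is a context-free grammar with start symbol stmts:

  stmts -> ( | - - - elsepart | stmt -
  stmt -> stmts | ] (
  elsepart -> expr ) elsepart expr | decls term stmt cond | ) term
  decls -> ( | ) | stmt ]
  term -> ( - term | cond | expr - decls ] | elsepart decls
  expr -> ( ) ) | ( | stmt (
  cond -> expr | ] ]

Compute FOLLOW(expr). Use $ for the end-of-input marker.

{ $, (, ), -, ] }

In elsepart -> expr ) elsepart expr: add FIRST() elsepart expr) = { ) }.
In elsepart -> expr ) elsepart expr: expr is at the end, add FOLLOW(elsepart) = { $, (, ), -, ] }.
In term -> expr - decls ]: add FIRST(- decls ]) = { - }.
In cond -> expr: expr is at the end, add FOLLOW(cond) = { $, (, ), -, ] }.
Union: FOLLOW(expr) = { $, (, ), -, ] }.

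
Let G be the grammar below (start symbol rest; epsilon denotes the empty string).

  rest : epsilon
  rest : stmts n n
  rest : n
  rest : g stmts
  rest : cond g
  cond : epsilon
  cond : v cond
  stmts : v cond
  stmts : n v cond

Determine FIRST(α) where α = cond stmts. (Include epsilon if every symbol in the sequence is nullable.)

Add FIRST(cond)\{epsilon} = { v }; cond is nullable, continue.
Add FIRST(stmts) = { n, v }; stmts is not nullable, stop.

{ n, v }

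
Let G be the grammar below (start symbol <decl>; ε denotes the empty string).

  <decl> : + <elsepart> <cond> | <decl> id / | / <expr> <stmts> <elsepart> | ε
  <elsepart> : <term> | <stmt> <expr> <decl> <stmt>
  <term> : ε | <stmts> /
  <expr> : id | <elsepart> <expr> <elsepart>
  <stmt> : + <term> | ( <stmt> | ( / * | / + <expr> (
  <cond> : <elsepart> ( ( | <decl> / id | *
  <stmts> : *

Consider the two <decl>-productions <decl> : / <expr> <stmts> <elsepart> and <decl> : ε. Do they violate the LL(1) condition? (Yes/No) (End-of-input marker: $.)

FIRST(/ <expr> <stmts> <elsepart>) = { / } and FIRST(ε) = { ε }.
The second alternative is nullable and FOLLOW(<decl>) = { $, (, +, /, id } shares / with FIRST of the first — conflict.

Yes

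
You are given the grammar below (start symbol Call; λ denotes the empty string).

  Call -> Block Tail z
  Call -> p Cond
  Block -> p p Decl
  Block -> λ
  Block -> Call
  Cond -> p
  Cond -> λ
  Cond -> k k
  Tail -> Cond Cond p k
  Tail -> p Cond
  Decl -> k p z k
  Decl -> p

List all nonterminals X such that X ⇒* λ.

Directly nullable (have an λ-production): Block, Cond.
No other nonterminal has a production whose RHS symbols are all nullable.

{ Block, Cond }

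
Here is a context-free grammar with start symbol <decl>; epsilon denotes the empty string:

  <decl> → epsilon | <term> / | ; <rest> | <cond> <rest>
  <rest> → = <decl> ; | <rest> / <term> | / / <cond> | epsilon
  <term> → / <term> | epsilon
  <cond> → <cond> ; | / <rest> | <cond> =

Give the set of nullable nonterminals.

Directly nullable (have an epsilon-production): <decl>, <rest>, <term>.
No other nonterminal has a production whose RHS symbols are all nullable.

{ <decl>, <rest>, <term> }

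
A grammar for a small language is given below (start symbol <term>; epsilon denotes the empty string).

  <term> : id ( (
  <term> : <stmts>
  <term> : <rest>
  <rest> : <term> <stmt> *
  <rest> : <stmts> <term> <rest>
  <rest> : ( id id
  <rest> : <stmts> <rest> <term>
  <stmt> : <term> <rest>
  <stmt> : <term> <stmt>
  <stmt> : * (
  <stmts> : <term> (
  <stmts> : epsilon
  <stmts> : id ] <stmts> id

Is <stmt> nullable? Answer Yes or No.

Nullable nonterminals: <stmts>, <term>.
No production of <stmt> has an RHS whose symbols are all nullable, so <stmt> is not nullable.

No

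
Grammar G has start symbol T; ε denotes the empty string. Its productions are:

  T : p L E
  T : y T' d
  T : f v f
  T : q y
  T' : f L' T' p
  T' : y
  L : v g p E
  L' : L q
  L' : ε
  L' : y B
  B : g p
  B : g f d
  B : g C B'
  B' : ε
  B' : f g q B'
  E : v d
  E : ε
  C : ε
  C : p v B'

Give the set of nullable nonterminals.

{ B', C, E, L' }

Directly nullable (have an ε-production): L', B', E, C.
No other nonterminal has a production whose RHS symbols are all nullable.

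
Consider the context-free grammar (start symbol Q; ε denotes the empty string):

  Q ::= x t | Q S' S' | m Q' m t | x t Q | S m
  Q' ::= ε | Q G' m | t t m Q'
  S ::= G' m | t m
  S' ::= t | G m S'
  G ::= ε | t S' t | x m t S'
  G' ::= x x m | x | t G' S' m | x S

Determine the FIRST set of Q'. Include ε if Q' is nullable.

Q' ::= ε contributes ε.
From Q' ::= Q G' m: add FIRST(Q) = { m, t, x }.
Q' ::= t t m Q' contributes {t}.
Union: FIRST(Q') = { m, t, x, ε }.

{ m, t, x, ε }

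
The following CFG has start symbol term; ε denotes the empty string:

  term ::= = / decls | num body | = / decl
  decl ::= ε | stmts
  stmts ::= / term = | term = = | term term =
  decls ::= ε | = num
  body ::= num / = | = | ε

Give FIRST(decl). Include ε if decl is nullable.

{ /, =, num, ε }

decl ::= ε contributes ε.
From decl ::= stmts: add FIRST(stmts) = { /, =, num }.
Union: FIRST(decl) = { /, =, num, ε }.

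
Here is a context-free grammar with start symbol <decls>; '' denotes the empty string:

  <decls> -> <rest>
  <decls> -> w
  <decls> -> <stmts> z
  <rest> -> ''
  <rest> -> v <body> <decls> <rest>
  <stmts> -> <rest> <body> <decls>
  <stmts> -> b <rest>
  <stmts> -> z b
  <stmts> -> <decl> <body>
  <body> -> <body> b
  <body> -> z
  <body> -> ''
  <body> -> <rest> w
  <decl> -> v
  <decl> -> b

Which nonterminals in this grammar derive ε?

{ <body>, <decls>, <rest>, <stmts> }

Directly nullable (have an ''-production): <rest>, <body>.
<decls> -> <rest> with every symbol nullable, so <decls> is nullable.
<stmts> -> <rest> <body> <decls> with every symbol nullable, so <stmts> is nullable.
No other nonterminal has a production whose RHS symbols are all nullable.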